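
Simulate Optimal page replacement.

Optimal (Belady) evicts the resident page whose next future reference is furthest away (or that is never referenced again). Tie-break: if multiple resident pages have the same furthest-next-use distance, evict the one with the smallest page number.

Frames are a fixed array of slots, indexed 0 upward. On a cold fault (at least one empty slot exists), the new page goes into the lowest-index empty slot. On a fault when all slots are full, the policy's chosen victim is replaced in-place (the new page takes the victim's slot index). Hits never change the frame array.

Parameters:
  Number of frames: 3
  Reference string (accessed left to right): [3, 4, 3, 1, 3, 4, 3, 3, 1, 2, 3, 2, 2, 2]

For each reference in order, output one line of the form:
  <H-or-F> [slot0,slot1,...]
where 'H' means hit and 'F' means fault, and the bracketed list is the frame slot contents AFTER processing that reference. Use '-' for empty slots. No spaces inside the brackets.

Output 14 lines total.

F [3,-,-]
F [3,4,-]
H [3,4,-]
F [3,4,1]
H [3,4,1]
H [3,4,1]
H [3,4,1]
H [3,4,1]
H [3,4,1]
F [3,4,2]
H [3,4,2]
H [3,4,2]
H [3,4,2]
H [3,4,2]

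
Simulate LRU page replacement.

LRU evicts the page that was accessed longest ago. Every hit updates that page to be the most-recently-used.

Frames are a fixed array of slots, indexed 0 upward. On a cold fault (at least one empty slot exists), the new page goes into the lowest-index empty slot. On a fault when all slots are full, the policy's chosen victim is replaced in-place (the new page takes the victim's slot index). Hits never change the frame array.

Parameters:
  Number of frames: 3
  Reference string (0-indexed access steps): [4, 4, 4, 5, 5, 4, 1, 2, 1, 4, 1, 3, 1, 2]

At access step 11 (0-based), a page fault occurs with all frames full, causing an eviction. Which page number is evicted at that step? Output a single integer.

Answer: 2

Derivation:
Step 0: ref 4 -> FAULT, frames=[4,-,-]
Step 1: ref 4 -> HIT, frames=[4,-,-]
Step 2: ref 4 -> HIT, frames=[4,-,-]
Step 3: ref 5 -> FAULT, frames=[4,5,-]
Step 4: ref 5 -> HIT, frames=[4,5,-]
Step 5: ref 4 -> HIT, frames=[4,5,-]
Step 6: ref 1 -> FAULT, frames=[4,5,1]
Step 7: ref 2 -> FAULT, evict 5, frames=[4,2,1]
Step 8: ref 1 -> HIT, frames=[4,2,1]
Step 9: ref 4 -> HIT, frames=[4,2,1]
Step 10: ref 1 -> HIT, frames=[4,2,1]
Step 11: ref 3 -> FAULT, evict 2, frames=[4,3,1]
At step 11: evicted page 2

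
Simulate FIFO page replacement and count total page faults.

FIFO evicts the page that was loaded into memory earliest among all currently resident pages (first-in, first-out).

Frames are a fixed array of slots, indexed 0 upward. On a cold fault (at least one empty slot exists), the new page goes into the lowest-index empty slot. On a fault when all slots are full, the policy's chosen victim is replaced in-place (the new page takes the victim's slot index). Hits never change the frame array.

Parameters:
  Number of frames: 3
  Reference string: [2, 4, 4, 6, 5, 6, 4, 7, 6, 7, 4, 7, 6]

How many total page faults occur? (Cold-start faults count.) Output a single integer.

Step 0: ref 2 → FAULT, frames=[2,-,-]
Step 1: ref 4 → FAULT, frames=[2,4,-]
Step 2: ref 4 → HIT, frames=[2,4,-]
Step 3: ref 6 → FAULT, frames=[2,4,6]
Step 4: ref 5 → FAULT (evict 2), frames=[5,4,6]
Step 5: ref 6 → HIT, frames=[5,4,6]
Step 6: ref 4 → HIT, frames=[5,4,6]
Step 7: ref 7 → FAULT (evict 4), frames=[5,7,6]
Step 8: ref 6 → HIT, frames=[5,7,6]
Step 9: ref 7 → HIT, frames=[5,7,6]
Step 10: ref 4 → FAULT (evict 6), frames=[5,7,4]
Step 11: ref 7 → HIT, frames=[5,7,4]
Step 12: ref 6 → FAULT (evict 5), frames=[6,7,4]
Total faults: 7

Answer: 7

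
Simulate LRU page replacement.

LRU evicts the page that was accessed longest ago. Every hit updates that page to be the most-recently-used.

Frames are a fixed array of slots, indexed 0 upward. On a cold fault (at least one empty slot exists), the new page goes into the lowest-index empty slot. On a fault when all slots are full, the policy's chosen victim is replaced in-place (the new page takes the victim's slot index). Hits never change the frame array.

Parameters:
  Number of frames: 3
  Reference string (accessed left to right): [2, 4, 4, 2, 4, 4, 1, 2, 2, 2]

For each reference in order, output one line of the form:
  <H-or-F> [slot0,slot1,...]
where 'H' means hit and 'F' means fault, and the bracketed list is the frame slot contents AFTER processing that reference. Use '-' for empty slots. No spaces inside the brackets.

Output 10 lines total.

F [2,-,-]
F [2,4,-]
H [2,4,-]
H [2,4,-]
H [2,4,-]
H [2,4,-]
F [2,4,1]
H [2,4,1]
H [2,4,1]
H [2,4,1]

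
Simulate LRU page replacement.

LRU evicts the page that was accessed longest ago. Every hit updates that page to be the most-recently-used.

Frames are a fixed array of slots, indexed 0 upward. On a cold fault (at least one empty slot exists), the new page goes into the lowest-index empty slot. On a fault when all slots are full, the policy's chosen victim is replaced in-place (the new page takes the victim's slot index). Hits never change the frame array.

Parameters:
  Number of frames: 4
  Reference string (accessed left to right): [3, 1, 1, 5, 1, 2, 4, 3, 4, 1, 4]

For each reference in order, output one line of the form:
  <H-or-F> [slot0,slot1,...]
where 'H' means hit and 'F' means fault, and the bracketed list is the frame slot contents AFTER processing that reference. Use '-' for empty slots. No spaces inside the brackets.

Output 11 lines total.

F [3,-,-,-]
F [3,1,-,-]
H [3,1,-,-]
F [3,1,5,-]
H [3,1,5,-]
F [3,1,5,2]
F [4,1,5,2]
F [4,1,3,2]
H [4,1,3,2]
H [4,1,3,2]
H [4,1,3,2]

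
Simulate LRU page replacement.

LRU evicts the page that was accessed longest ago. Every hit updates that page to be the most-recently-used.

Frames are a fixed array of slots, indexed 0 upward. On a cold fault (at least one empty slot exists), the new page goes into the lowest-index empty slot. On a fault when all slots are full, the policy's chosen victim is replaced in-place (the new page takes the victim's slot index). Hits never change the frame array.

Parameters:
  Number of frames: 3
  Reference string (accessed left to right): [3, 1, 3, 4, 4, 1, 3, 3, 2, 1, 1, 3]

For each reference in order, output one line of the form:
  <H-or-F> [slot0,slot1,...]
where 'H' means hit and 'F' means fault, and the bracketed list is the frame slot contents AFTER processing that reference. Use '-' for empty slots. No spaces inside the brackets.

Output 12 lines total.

F [3,-,-]
F [3,1,-]
H [3,1,-]
F [3,1,4]
H [3,1,4]
H [3,1,4]
H [3,1,4]
H [3,1,4]
F [3,1,2]
H [3,1,2]
H [3,1,2]
H [3,1,2]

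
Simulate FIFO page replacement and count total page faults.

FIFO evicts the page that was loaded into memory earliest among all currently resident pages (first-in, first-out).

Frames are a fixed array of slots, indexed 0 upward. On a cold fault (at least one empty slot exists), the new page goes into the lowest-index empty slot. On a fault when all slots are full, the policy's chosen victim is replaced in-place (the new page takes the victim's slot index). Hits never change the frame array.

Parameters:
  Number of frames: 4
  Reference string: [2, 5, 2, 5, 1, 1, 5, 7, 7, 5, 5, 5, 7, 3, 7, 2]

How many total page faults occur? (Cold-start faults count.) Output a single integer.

Answer: 6

Derivation:
Step 0: ref 2 → FAULT, frames=[2,-,-,-]
Step 1: ref 5 → FAULT, frames=[2,5,-,-]
Step 2: ref 2 → HIT, frames=[2,5,-,-]
Step 3: ref 5 → HIT, frames=[2,5,-,-]
Step 4: ref 1 → FAULT, frames=[2,5,1,-]
Step 5: ref 1 → HIT, frames=[2,5,1,-]
Step 6: ref 5 → HIT, frames=[2,5,1,-]
Step 7: ref 7 → FAULT, frames=[2,5,1,7]
Step 8: ref 7 → HIT, frames=[2,5,1,7]
Step 9: ref 5 → HIT, frames=[2,5,1,7]
Step 10: ref 5 → HIT, frames=[2,5,1,7]
Step 11: ref 5 → HIT, frames=[2,5,1,7]
Step 12: ref 7 → HIT, frames=[2,5,1,7]
Step 13: ref 3 → FAULT (evict 2), frames=[3,5,1,7]
Step 14: ref 7 → HIT, frames=[3,5,1,7]
Step 15: ref 2 → FAULT (evict 5), frames=[3,2,1,7]
Total faults: 6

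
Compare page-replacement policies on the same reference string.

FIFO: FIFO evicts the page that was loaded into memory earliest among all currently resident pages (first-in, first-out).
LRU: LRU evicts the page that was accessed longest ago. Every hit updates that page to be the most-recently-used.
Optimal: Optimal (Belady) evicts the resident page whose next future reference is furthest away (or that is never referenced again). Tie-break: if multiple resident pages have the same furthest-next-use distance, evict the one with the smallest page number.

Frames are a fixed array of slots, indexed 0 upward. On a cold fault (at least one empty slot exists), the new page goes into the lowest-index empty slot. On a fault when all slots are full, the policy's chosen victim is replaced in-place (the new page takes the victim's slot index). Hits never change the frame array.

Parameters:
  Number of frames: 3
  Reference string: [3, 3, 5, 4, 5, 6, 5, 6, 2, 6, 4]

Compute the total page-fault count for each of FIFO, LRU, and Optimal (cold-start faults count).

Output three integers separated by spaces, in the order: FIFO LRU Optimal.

--- FIFO ---
  step 0: ref 3 -> FAULT, frames=[3,-,-] (faults so far: 1)
  step 1: ref 3 -> HIT, frames=[3,-,-] (faults so far: 1)
  step 2: ref 5 -> FAULT, frames=[3,5,-] (faults so far: 2)
  step 3: ref 4 -> FAULT, frames=[3,5,4] (faults so far: 3)
  step 4: ref 5 -> HIT, frames=[3,5,4] (faults so far: 3)
  step 5: ref 6 -> FAULT, evict 3, frames=[6,5,4] (faults so far: 4)
  step 6: ref 5 -> HIT, frames=[6,5,4] (faults so far: 4)
  step 7: ref 6 -> HIT, frames=[6,5,4] (faults so far: 4)
  step 8: ref 2 -> FAULT, evict 5, frames=[6,2,4] (faults so far: 5)
  step 9: ref 6 -> HIT, frames=[6,2,4] (faults so far: 5)
  step 10: ref 4 -> HIT, frames=[6,2,4] (faults so far: 5)
  FIFO total faults: 5
--- LRU ---
  step 0: ref 3 -> FAULT, frames=[3,-,-] (faults so far: 1)
  step 1: ref 3 -> HIT, frames=[3,-,-] (faults so far: 1)
  step 2: ref 5 -> FAULT, frames=[3,5,-] (faults so far: 2)
  step 3: ref 4 -> FAULT, frames=[3,5,4] (faults so far: 3)
  step 4: ref 5 -> HIT, frames=[3,5,4] (faults so far: 3)
  step 5: ref 6 -> FAULT, evict 3, frames=[6,5,4] (faults so far: 4)
  step 6: ref 5 -> HIT, frames=[6,5,4] (faults so far: 4)
  step 7: ref 6 -> HIT, frames=[6,5,4] (faults so far: 4)
  step 8: ref 2 -> FAULT, evict 4, frames=[6,5,2] (faults so far: 5)
  step 9: ref 6 -> HIT, frames=[6,5,2] (faults so far: 5)
  step 10: ref 4 -> FAULT, evict 5, frames=[6,4,2] (faults so far: 6)
  LRU total faults: 6
--- Optimal ---
  step 0: ref 3 -> FAULT, frames=[3,-,-] (faults so far: 1)
  step 1: ref 3 -> HIT, frames=[3,-,-] (faults so far: 1)
  step 2: ref 5 -> FAULT, frames=[3,5,-] (faults so far: 2)
  step 3: ref 4 -> FAULT, frames=[3,5,4] (faults so far: 3)
  step 4: ref 5 -> HIT, frames=[3,5,4] (faults so far: 3)
  step 5: ref 6 -> FAULT, evict 3, frames=[6,5,4] (faults so far: 4)
  step 6: ref 5 -> HIT, frames=[6,5,4] (faults so far: 4)
  step 7: ref 6 -> HIT, frames=[6,5,4] (faults so far: 4)
  step 8: ref 2 -> FAULT, evict 5, frames=[6,2,4] (faults so far: 5)
  step 9: ref 6 -> HIT, frames=[6,2,4] (faults so far: 5)
  step 10: ref 4 -> HIT, frames=[6,2,4] (faults so far: 5)
  Optimal total faults: 5

Answer: 5 6 5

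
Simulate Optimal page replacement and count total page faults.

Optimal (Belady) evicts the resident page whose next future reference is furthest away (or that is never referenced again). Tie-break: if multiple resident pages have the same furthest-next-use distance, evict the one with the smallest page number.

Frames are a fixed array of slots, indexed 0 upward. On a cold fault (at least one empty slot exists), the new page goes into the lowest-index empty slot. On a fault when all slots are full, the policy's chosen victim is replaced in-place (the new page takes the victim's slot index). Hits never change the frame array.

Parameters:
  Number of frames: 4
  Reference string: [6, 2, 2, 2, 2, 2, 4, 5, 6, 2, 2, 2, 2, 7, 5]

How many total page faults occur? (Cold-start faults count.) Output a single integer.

Answer: 5

Derivation:
Step 0: ref 6 → FAULT, frames=[6,-,-,-]
Step 1: ref 2 → FAULT, frames=[6,2,-,-]
Step 2: ref 2 → HIT, frames=[6,2,-,-]
Step 3: ref 2 → HIT, frames=[6,2,-,-]
Step 4: ref 2 → HIT, frames=[6,2,-,-]
Step 5: ref 2 → HIT, frames=[6,2,-,-]
Step 6: ref 4 → FAULT, frames=[6,2,4,-]
Step 7: ref 5 → FAULT, frames=[6,2,4,5]
Step 8: ref 6 → HIT, frames=[6,2,4,5]
Step 9: ref 2 → HIT, frames=[6,2,4,5]
Step 10: ref 2 → HIT, frames=[6,2,4,5]
Step 11: ref 2 → HIT, frames=[6,2,4,5]
Step 12: ref 2 → HIT, frames=[6,2,4,5]
Step 13: ref 7 → FAULT (evict 2), frames=[6,7,4,5]
Step 14: ref 5 → HIT, frames=[6,7,4,5]
Total faults: 5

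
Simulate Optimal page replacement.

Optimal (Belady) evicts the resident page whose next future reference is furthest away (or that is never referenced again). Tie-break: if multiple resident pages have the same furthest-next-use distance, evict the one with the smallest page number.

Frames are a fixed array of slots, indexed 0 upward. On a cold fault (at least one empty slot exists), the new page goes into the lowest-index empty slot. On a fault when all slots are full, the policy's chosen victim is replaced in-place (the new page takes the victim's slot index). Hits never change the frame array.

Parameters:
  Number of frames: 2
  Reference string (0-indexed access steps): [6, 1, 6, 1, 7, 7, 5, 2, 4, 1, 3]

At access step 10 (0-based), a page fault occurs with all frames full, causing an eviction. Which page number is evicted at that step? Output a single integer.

Step 0: ref 6 -> FAULT, frames=[6,-]
Step 1: ref 1 -> FAULT, frames=[6,1]
Step 2: ref 6 -> HIT, frames=[6,1]
Step 3: ref 1 -> HIT, frames=[6,1]
Step 4: ref 7 -> FAULT, evict 6, frames=[7,1]
Step 5: ref 7 -> HIT, frames=[7,1]
Step 6: ref 5 -> FAULT, evict 7, frames=[5,1]
Step 7: ref 2 -> FAULT, evict 5, frames=[2,1]
Step 8: ref 4 -> FAULT, evict 2, frames=[4,1]
Step 9: ref 1 -> HIT, frames=[4,1]
Step 10: ref 3 -> FAULT, evict 1, frames=[4,3]
At step 10: evicted page 1

Answer: 1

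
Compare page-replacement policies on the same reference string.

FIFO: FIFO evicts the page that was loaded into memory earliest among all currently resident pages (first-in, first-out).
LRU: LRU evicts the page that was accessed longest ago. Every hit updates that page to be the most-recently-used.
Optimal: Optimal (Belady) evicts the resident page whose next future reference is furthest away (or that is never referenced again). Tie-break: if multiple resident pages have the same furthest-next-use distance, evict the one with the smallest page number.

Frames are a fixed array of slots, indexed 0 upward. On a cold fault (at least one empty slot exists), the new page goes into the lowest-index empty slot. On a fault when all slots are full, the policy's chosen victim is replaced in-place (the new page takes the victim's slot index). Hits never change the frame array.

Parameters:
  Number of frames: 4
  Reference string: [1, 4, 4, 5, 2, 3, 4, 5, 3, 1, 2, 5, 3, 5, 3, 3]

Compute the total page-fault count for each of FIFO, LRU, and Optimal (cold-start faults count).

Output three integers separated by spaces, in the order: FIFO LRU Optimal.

Answer: 6 7 6

Derivation:
--- FIFO ---
  step 0: ref 1 -> FAULT, frames=[1,-,-,-] (faults so far: 1)
  step 1: ref 4 -> FAULT, frames=[1,4,-,-] (faults so far: 2)
  step 2: ref 4 -> HIT, frames=[1,4,-,-] (faults so far: 2)
  step 3: ref 5 -> FAULT, frames=[1,4,5,-] (faults so far: 3)
  step 4: ref 2 -> FAULT, frames=[1,4,5,2] (faults so far: 4)
  step 5: ref 3 -> FAULT, evict 1, frames=[3,4,5,2] (faults so far: 5)
  step 6: ref 4 -> HIT, frames=[3,4,5,2] (faults so far: 5)
  step 7: ref 5 -> HIT, frames=[3,4,5,2] (faults so far: 5)
  step 8: ref 3 -> HIT, frames=[3,4,5,2] (faults so far: 5)
  step 9: ref 1 -> FAULT, evict 4, frames=[3,1,5,2] (faults so far: 6)
  step 10: ref 2 -> HIT, frames=[3,1,5,2] (faults so far: 6)
  step 11: ref 5 -> HIT, frames=[3,1,5,2] (faults so far: 6)
  step 12: ref 3 -> HIT, frames=[3,1,5,2] (faults so far: 6)
  step 13: ref 5 -> HIT, frames=[3,1,5,2] (faults so far: 6)
  step 14: ref 3 -> HIT, frames=[3,1,5,2] (faults so far: 6)
  step 15: ref 3 -> HIT, frames=[3,1,5,2] (faults so far: 6)
  FIFO total faults: 6
--- LRU ---
  step 0: ref 1 -> FAULT, frames=[1,-,-,-] (faults so far: 1)
  step 1: ref 4 -> FAULT, frames=[1,4,-,-] (faults so far: 2)
  step 2: ref 4 -> HIT, frames=[1,4,-,-] (faults so far: 2)
  step 3: ref 5 -> FAULT, frames=[1,4,5,-] (faults so far: 3)
  step 4: ref 2 -> FAULT, frames=[1,4,5,2] (faults so far: 4)
  step 5: ref 3 -> FAULT, evict 1, frames=[3,4,5,2] (faults so far: 5)
  step 6: ref 4 -> HIT, frames=[3,4,5,2] (faults so far: 5)
  step 7: ref 5 -> HIT, frames=[3,4,5,2] (faults so far: 5)
  step 8: ref 3 -> HIT, frames=[3,4,5,2] (faults so far: 5)
  step 9: ref 1 -> FAULT, evict 2, frames=[3,4,5,1] (faults so far: 6)
  step 10: ref 2 -> FAULT, evict 4, frames=[3,2,5,1] (faults so far: 7)
  step 11: ref 5 -> HIT, frames=[3,2,5,1] (faults so far: 7)
  step 12: ref 3 -> HIT, frames=[3,2,5,1] (faults so far: 7)
  step 13: ref 5 -> HIT, frames=[3,2,5,1] (faults so far: 7)
  step 14: ref 3 -> HIT, frames=[3,2,5,1] (faults so far: 7)
  step 15: ref 3 -> HIT, frames=[3,2,5,1] (faults so far: 7)
  LRU total faults: 7
--- Optimal ---
  step 0: ref 1 -> FAULT, frames=[1,-,-,-] (faults so far: 1)
  step 1: ref 4 -> FAULT, frames=[1,4,-,-] (faults so far: 2)
  step 2: ref 4 -> HIT, frames=[1,4,-,-] (faults so far: 2)
  step 3: ref 5 -> FAULT, frames=[1,4,5,-] (faults so far: 3)
  step 4: ref 2 -> FAULT, frames=[1,4,5,2] (faults so far: 4)
  step 5: ref 3 -> FAULT, evict 2, frames=[1,4,5,3] (faults so far: 5)
  step 6: ref 4 -> HIT, frames=[1,4,5,3] (faults so far: 5)
  step 7: ref 5 -> HIT, frames=[1,4,5,3] (faults so far: 5)
  step 8: ref 3 -> HIT, frames=[1,4,5,3] (faults so far: 5)
  step 9: ref 1 -> HIT, frames=[1,4,5,3] (faults so far: 5)
  step 10: ref 2 -> FAULT, evict 1, frames=[2,4,5,3] (faults so far: 6)
  step 11: ref 5 -> HIT, frames=[2,4,5,3] (faults so far: 6)
  step 12: ref 3 -> HIT, frames=[2,4,5,3] (faults so far: 6)
  step 13: ref 5 -> HIT, frames=[2,4,5,3] (faults so far: 6)
  step 14: ref 3 -> HIT, frames=[2,4,5,3] (faults so far: 6)
  step 15: ref 3 -> HIT, frames=[2,4,5,3] (faults so far: 6)
  Optimal total faults: 6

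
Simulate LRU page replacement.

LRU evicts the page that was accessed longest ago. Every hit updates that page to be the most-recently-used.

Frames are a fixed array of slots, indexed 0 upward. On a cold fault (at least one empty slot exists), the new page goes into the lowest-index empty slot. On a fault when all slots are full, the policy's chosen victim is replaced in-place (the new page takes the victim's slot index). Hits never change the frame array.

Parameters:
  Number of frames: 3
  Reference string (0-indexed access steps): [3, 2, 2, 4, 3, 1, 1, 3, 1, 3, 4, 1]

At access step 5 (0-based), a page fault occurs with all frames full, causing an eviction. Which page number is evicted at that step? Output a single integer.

Answer: 2

Derivation:
Step 0: ref 3 -> FAULT, frames=[3,-,-]
Step 1: ref 2 -> FAULT, frames=[3,2,-]
Step 2: ref 2 -> HIT, frames=[3,2,-]
Step 3: ref 4 -> FAULT, frames=[3,2,4]
Step 4: ref 3 -> HIT, frames=[3,2,4]
Step 5: ref 1 -> FAULT, evict 2, frames=[3,1,4]
At step 5: evicted page 2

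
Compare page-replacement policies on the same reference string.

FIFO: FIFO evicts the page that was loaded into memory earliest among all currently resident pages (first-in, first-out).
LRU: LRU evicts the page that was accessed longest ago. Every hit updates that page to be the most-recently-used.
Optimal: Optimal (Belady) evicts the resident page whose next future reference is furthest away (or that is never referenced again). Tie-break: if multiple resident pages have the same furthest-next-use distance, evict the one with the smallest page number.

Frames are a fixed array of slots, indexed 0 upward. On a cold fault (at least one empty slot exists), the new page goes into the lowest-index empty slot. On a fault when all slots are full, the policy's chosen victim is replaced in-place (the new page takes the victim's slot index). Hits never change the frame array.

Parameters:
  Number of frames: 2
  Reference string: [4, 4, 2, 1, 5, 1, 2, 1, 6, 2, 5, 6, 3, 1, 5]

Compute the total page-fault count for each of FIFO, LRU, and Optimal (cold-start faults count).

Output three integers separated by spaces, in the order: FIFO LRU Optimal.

--- FIFO ---
  step 0: ref 4 -> FAULT, frames=[4,-] (faults so far: 1)
  step 1: ref 4 -> HIT, frames=[4,-] (faults so far: 1)
  step 2: ref 2 -> FAULT, frames=[4,2] (faults so far: 2)
  step 3: ref 1 -> FAULT, evict 4, frames=[1,2] (faults so far: 3)
  step 4: ref 5 -> FAULT, evict 2, frames=[1,5] (faults so far: 4)
  step 5: ref 1 -> HIT, frames=[1,5] (faults so far: 4)
  step 6: ref 2 -> FAULT, evict 1, frames=[2,5] (faults so far: 5)
  step 7: ref 1 -> FAULT, evict 5, frames=[2,1] (faults so far: 6)
  step 8: ref 6 -> FAULT, evict 2, frames=[6,1] (faults so far: 7)
  step 9: ref 2 -> FAULT, evict 1, frames=[6,2] (faults so far: 8)
  step 10: ref 5 -> FAULT, evict 6, frames=[5,2] (faults so far: 9)
  step 11: ref 6 -> FAULT, evict 2, frames=[5,6] (faults so far: 10)
  step 12: ref 3 -> FAULT, evict 5, frames=[3,6] (faults so far: 11)
  step 13: ref 1 -> FAULT, evict 6, frames=[3,1] (faults so far: 12)
  step 14: ref 5 -> FAULT, evict 3, frames=[5,1] (faults so far: 13)
  FIFO total faults: 13
--- LRU ---
  step 0: ref 4 -> FAULT, frames=[4,-] (faults so far: 1)
  step 1: ref 4 -> HIT, frames=[4,-] (faults so far: 1)
  step 2: ref 2 -> FAULT, frames=[4,2] (faults so far: 2)
  step 3: ref 1 -> FAULT, evict 4, frames=[1,2] (faults so far: 3)
  step 4: ref 5 -> FAULT, evict 2, frames=[1,5] (faults so far: 4)
  step 5: ref 1 -> HIT, frames=[1,5] (faults so far: 4)
  step 6: ref 2 -> FAULT, evict 5, frames=[1,2] (faults so far: 5)
  step 7: ref 1 -> HIT, frames=[1,2] (faults so far: 5)
  step 8: ref 6 -> FAULT, evict 2, frames=[1,6] (faults so far: 6)
  step 9: ref 2 -> FAULT, evict 1, frames=[2,6] (faults so far: 7)
  step 10: ref 5 -> FAULT, evict 6, frames=[2,5] (faults so far: 8)
  step 11: ref 6 -> FAULT, evict 2, frames=[6,5] (faults so far: 9)
  step 12: ref 3 -> FAULT, evict 5, frames=[6,3] (faults so far: 10)
  step 13: ref 1 -> FAULT, evict 6, frames=[1,3] (faults so far: 11)
  step 14: ref 5 -> FAULT, evict 3, frames=[1,5] (faults so far: 12)
  LRU total faults: 12
--- Optimal ---
  step 0: ref 4 -> FAULT, frames=[4,-] (faults so far: 1)
  step 1: ref 4 -> HIT, frames=[4,-] (faults so far: 1)
  step 2: ref 2 -> FAULT, frames=[4,2] (faults so far: 2)
  step 3: ref 1 -> FAULT, evict 4, frames=[1,2] (faults so far: 3)
  step 4: ref 5 -> FAULT, evict 2, frames=[1,5] (faults so far: 4)
  step 5: ref 1 -> HIT, frames=[1,5] (faults so far: 4)
  step 6: ref 2 -> FAULT, evict 5, frames=[1,2] (faults so far: 5)
  step 7: ref 1 -> HIT, frames=[1,2] (faults so far: 5)
  step 8: ref 6 -> FAULT, evict 1, frames=[6,2] (faults so far: 6)
  step 9: ref 2 -> HIT, frames=[6,2] (faults so far: 6)
  step 10: ref 5 -> FAULT, evict 2, frames=[6,5] (faults so far: 7)
  step 11: ref 6 -> HIT, frames=[6,5] (faults so far: 7)
  step 12: ref 3 -> FAULT, evict 6, frames=[3,5] (faults so far: 8)
  step 13: ref 1 -> FAULT, evict 3, frames=[1,5] (faults so far: 9)
  step 14: ref 5 -> HIT, frames=[1,5] (faults so far: 9)
  Optimal total faults: 9

Answer: 13 12 9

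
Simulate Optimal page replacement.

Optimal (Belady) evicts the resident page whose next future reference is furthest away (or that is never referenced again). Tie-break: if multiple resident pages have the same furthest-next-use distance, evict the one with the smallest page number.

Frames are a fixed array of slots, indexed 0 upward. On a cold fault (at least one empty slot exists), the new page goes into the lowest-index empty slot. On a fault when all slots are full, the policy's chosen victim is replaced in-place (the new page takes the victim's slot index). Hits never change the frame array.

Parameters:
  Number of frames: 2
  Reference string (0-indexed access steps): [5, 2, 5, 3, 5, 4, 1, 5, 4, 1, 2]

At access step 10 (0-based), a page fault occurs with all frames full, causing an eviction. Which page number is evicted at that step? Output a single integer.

Answer: 1

Derivation:
Step 0: ref 5 -> FAULT, frames=[5,-]
Step 1: ref 2 -> FAULT, frames=[5,2]
Step 2: ref 5 -> HIT, frames=[5,2]
Step 3: ref 3 -> FAULT, evict 2, frames=[5,3]
Step 4: ref 5 -> HIT, frames=[5,3]
Step 5: ref 4 -> FAULT, evict 3, frames=[5,4]
Step 6: ref 1 -> FAULT, evict 4, frames=[5,1]
Step 7: ref 5 -> HIT, frames=[5,1]
Step 8: ref 4 -> FAULT, evict 5, frames=[4,1]
Step 9: ref 1 -> HIT, frames=[4,1]
Step 10: ref 2 -> FAULT, evict 1, frames=[4,2]
At step 10: evicted page 1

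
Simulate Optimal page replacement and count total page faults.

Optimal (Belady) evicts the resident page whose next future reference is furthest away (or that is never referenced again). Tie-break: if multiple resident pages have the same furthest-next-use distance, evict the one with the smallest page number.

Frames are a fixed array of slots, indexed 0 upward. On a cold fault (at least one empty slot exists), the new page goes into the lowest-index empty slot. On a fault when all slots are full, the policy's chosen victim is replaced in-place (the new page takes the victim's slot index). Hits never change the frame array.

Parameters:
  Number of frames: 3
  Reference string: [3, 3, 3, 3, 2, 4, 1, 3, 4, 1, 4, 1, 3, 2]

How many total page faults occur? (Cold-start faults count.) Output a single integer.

Step 0: ref 3 → FAULT, frames=[3,-,-]
Step 1: ref 3 → HIT, frames=[3,-,-]
Step 2: ref 3 → HIT, frames=[3,-,-]
Step 3: ref 3 → HIT, frames=[3,-,-]
Step 4: ref 2 → FAULT, frames=[3,2,-]
Step 5: ref 4 → FAULT, frames=[3,2,4]
Step 6: ref 1 → FAULT (evict 2), frames=[3,1,4]
Step 7: ref 3 → HIT, frames=[3,1,4]
Step 8: ref 4 → HIT, frames=[3,1,4]
Step 9: ref 1 → HIT, frames=[3,1,4]
Step 10: ref 4 → HIT, frames=[3,1,4]
Step 11: ref 1 → HIT, frames=[3,1,4]
Step 12: ref 3 → HIT, frames=[3,1,4]
Step 13: ref 2 → FAULT (evict 1), frames=[3,2,4]
Total faults: 5

Answer: 5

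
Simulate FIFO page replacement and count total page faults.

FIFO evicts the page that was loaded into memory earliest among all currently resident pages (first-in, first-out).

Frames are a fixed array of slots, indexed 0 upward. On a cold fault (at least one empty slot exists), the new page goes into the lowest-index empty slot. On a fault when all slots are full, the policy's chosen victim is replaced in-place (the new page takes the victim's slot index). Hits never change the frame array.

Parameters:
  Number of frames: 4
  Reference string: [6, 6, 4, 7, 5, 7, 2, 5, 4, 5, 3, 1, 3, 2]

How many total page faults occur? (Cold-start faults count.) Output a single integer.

Answer: 7

Derivation:
Step 0: ref 6 → FAULT, frames=[6,-,-,-]
Step 1: ref 6 → HIT, frames=[6,-,-,-]
Step 2: ref 4 → FAULT, frames=[6,4,-,-]
Step 3: ref 7 → FAULT, frames=[6,4,7,-]
Step 4: ref 5 → FAULT, frames=[6,4,7,5]
Step 5: ref 7 → HIT, frames=[6,4,7,5]
Step 6: ref 2 → FAULT (evict 6), frames=[2,4,7,5]
Step 7: ref 5 → HIT, frames=[2,4,7,5]
Step 8: ref 4 → HIT, frames=[2,4,7,5]
Step 9: ref 5 → HIT, frames=[2,4,7,5]
Step 10: ref 3 → FAULT (evict 4), frames=[2,3,7,5]
Step 11: ref 1 → FAULT (evict 7), frames=[2,3,1,5]
Step 12: ref 3 → HIT, frames=[2,3,1,5]
Step 13: ref 2 → HIT, frames=[2,3,1,5]
Total faults: 7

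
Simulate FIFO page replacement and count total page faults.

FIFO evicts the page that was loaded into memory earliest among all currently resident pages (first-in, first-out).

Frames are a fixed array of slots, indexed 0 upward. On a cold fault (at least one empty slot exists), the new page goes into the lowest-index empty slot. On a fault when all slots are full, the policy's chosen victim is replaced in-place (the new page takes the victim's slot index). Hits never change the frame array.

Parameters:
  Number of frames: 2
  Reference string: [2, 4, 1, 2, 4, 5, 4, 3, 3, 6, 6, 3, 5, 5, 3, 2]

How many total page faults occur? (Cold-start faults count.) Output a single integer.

Answer: 11

Derivation:
Step 0: ref 2 → FAULT, frames=[2,-]
Step 1: ref 4 → FAULT, frames=[2,4]
Step 2: ref 1 → FAULT (evict 2), frames=[1,4]
Step 3: ref 2 → FAULT (evict 4), frames=[1,2]
Step 4: ref 4 → FAULT (evict 1), frames=[4,2]
Step 5: ref 5 → FAULT (evict 2), frames=[4,5]
Step 6: ref 4 → HIT, frames=[4,5]
Step 7: ref 3 → FAULT (evict 4), frames=[3,5]
Step 8: ref 3 → HIT, frames=[3,5]
Step 9: ref 6 → FAULT (evict 5), frames=[3,6]
Step 10: ref 6 → HIT, frames=[3,6]
Step 11: ref 3 → HIT, frames=[3,6]
Step 12: ref 5 → FAULT (evict 3), frames=[5,6]
Step 13: ref 5 → HIT, frames=[5,6]
Step 14: ref 3 → FAULT (evict 6), frames=[5,3]
Step 15: ref 2 → FAULT (evict 5), frames=[2,3]
Total faults: 11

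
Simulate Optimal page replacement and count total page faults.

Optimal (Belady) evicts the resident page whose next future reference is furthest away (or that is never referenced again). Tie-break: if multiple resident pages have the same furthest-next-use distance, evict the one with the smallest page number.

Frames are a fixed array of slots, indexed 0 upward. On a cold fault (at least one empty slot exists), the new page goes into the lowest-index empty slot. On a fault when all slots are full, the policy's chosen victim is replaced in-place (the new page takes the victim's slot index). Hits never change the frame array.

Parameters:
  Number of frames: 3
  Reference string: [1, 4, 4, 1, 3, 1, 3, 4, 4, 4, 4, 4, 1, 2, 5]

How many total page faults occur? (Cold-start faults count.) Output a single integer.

Step 0: ref 1 → FAULT, frames=[1,-,-]
Step 1: ref 4 → FAULT, frames=[1,4,-]
Step 2: ref 4 → HIT, frames=[1,4,-]
Step 3: ref 1 → HIT, frames=[1,4,-]
Step 4: ref 3 → FAULT, frames=[1,4,3]
Step 5: ref 1 → HIT, frames=[1,4,3]
Step 6: ref 3 → HIT, frames=[1,4,3]
Step 7: ref 4 → HIT, frames=[1,4,3]
Step 8: ref 4 → HIT, frames=[1,4,3]
Step 9: ref 4 → HIT, frames=[1,4,3]
Step 10: ref 4 → HIT, frames=[1,4,3]
Step 11: ref 4 → HIT, frames=[1,4,3]
Step 12: ref 1 → HIT, frames=[1,4,3]
Step 13: ref 2 → FAULT (evict 1), frames=[2,4,3]
Step 14: ref 5 → FAULT (evict 2), frames=[5,4,3]
Total faults: 5

Answer: 5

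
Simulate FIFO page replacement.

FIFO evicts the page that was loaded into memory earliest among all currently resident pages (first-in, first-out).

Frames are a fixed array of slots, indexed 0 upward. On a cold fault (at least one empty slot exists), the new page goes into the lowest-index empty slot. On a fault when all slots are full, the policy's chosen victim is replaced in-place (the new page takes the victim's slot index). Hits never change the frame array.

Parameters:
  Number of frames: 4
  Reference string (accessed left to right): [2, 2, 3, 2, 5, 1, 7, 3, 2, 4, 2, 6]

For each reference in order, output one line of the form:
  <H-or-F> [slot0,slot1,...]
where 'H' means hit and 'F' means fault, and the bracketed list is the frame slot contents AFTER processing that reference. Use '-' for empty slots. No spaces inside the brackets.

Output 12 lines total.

F [2,-,-,-]
H [2,-,-,-]
F [2,3,-,-]
H [2,3,-,-]
F [2,3,5,-]
F [2,3,5,1]
F [7,3,5,1]
H [7,3,5,1]
F [7,2,5,1]
F [7,2,4,1]
H [7,2,4,1]
F [7,2,4,6]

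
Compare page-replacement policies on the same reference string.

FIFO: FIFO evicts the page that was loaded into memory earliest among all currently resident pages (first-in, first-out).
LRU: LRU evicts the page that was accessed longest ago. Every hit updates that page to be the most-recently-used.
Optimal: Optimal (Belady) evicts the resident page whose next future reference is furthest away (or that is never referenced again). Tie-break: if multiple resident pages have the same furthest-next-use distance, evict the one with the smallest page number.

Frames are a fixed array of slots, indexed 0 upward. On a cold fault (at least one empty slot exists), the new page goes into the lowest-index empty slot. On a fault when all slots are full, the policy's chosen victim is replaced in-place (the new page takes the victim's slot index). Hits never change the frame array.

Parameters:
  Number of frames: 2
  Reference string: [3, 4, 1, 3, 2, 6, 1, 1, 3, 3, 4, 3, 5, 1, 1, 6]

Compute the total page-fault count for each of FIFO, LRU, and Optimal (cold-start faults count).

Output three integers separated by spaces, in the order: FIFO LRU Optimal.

--- FIFO ---
  step 0: ref 3 -> FAULT, frames=[3,-] (faults so far: 1)
  step 1: ref 4 -> FAULT, frames=[3,4] (faults so far: 2)
  step 2: ref 1 -> FAULT, evict 3, frames=[1,4] (faults so far: 3)
  step 3: ref 3 -> FAULT, evict 4, frames=[1,3] (faults so far: 4)
  step 4: ref 2 -> FAULT, evict 1, frames=[2,3] (faults so far: 5)
  step 5: ref 6 -> FAULT, evict 3, frames=[2,6] (faults so far: 6)
  step 6: ref 1 -> FAULT, evict 2, frames=[1,6] (faults so far: 7)
  step 7: ref 1 -> HIT, frames=[1,6] (faults so far: 7)
  step 8: ref 3 -> FAULT, evict 6, frames=[1,3] (faults so far: 8)
  step 9: ref 3 -> HIT, frames=[1,3] (faults so far: 8)
  step 10: ref 4 -> FAULT, evict 1, frames=[4,3] (faults so far: 9)
  step 11: ref 3 -> HIT, frames=[4,3] (faults so far: 9)
  step 12: ref 5 -> FAULT, evict 3, frames=[4,5] (faults so far: 10)
  step 13: ref 1 -> FAULT, evict 4, frames=[1,5] (faults so far: 11)
  step 14: ref 1 -> HIT, frames=[1,5] (faults so far: 11)
  step 15: ref 6 -> FAULT, evict 5, frames=[1,6] (faults so far: 12)
  FIFO total faults: 12
--- LRU ---
  step 0: ref 3 -> FAULT, frames=[3,-] (faults so far: 1)
  step 1: ref 4 -> FAULT, frames=[3,4] (faults so far: 2)
  step 2: ref 1 -> FAULT, evict 3, frames=[1,4] (faults so far: 3)
  step 3: ref 3 -> FAULT, evict 4, frames=[1,3] (faults so far: 4)
  step 4: ref 2 -> FAULT, evict 1, frames=[2,3] (faults so far: 5)
  step 5: ref 6 -> FAULT, evict 3, frames=[2,6] (faults so far: 6)
  step 6: ref 1 -> FAULT, evict 2, frames=[1,6] (faults so far: 7)
  step 7: ref 1 -> HIT, frames=[1,6] (faults so far: 7)
  step 8: ref 3 -> FAULT, evict 6, frames=[1,3] (faults so far: 8)
  step 9: ref 3 -> HIT, frames=[1,3] (faults so far: 8)
  step 10: ref 4 -> FAULT, evict 1, frames=[4,3] (faults so far: 9)
  step 11: ref 3 -> HIT, frames=[4,3] (faults so far: 9)
  step 12: ref 5 -> FAULT, evict 4, frames=[5,3] (faults so far: 10)
  step 13: ref 1 -> FAULT, evict 3, frames=[5,1] (faults so far: 11)
  step 14: ref 1 -> HIT, frames=[5,1] (faults so far: 11)
  step 15: ref 6 -> FAULT, evict 5, frames=[6,1] (faults so far: 12)
  LRU total faults: 12
--- Optimal ---
  step 0: ref 3 -> FAULT, frames=[3,-] (faults so far: 1)
  step 1: ref 4 -> FAULT, frames=[3,4] (faults so far: 2)
  step 2: ref 1 -> FAULT, evict 4, frames=[3,1] (faults so far: 3)
  step 3: ref 3 -> HIT, frames=[3,1] (faults so far: 3)
  step 4: ref 2 -> FAULT, evict 3, frames=[2,1] (faults so far: 4)
  step 5: ref 6 -> FAULT, evict 2, frames=[6,1] (faults so far: 5)
  step 6: ref 1 -> HIT, frames=[6,1] (faults so far: 5)
  step 7: ref 1 -> HIT, frames=[6,1] (faults so far: 5)
  step 8: ref 3 -> FAULT, evict 6, frames=[3,1] (faults so far: 6)
  step 9: ref 3 -> HIT, frames=[3,1] (faults so far: 6)
  step 10: ref 4 -> FAULT, evict 1, frames=[3,4] (faults so far: 7)
  step 11: ref 3 -> HIT, frames=[3,4] (faults so far: 7)
  step 12: ref 5 -> FAULT, evict 3, frames=[5,4] (faults so far: 8)
  step 13: ref 1 -> FAULT, evict 4, frames=[5,1] (faults so far: 9)
  step 14: ref 1 -> HIT, frames=[5,1] (faults so far: 9)
  step 15: ref 6 -> FAULT, evict 1, frames=[5,6] (faults so far: 10)
  Optimal total faults: 10

Answer: 12 12 10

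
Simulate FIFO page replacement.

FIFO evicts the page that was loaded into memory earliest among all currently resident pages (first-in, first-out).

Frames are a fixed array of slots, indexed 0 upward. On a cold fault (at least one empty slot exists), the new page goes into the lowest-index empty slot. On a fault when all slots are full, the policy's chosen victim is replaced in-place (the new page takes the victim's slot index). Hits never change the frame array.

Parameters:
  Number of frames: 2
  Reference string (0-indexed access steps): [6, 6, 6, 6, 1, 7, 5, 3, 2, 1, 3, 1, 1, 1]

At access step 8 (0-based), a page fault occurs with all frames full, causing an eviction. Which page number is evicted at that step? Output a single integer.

Answer: 5

Derivation:
Step 0: ref 6 -> FAULT, frames=[6,-]
Step 1: ref 6 -> HIT, frames=[6,-]
Step 2: ref 6 -> HIT, frames=[6,-]
Step 3: ref 6 -> HIT, frames=[6,-]
Step 4: ref 1 -> FAULT, frames=[6,1]
Step 5: ref 7 -> FAULT, evict 6, frames=[7,1]
Step 6: ref 5 -> FAULT, evict 1, frames=[7,5]
Step 7: ref 3 -> FAULT, evict 7, frames=[3,5]
Step 8: ref 2 -> FAULT, evict 5, frames=[3,2]
At step 8: evicted page 5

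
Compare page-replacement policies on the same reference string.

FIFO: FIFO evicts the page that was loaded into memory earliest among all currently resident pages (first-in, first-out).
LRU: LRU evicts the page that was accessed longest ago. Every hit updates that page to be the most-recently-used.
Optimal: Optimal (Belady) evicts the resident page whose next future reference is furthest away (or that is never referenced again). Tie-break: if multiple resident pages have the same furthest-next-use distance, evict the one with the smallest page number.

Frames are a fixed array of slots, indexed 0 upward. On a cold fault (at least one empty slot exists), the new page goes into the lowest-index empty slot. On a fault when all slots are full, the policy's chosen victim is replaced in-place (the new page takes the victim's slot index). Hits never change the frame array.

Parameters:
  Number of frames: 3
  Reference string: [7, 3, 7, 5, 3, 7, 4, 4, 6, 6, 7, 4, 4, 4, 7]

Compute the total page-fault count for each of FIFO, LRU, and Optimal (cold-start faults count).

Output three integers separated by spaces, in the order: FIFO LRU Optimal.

--- FIFO ---
  step 0: ref 7 -> FAULT, frames=[7,-,-] (faults so far: 1)
  step 1: ref 3 -> FAULT, frames=[7,3,-] (faults so far: 2)
  step 2: ref 7 -> HIT, frames=[7,3,-] (faults so far: 2)
  step 3: ref 5 -> FAULT, frames=[7,3,5] (faults so far: 3)
  step 4: ref 3 -> HIT, frames=[7,3,5] (faults so far: 3)
  step 5: ref 7 -> HIT, frames=[7,3,5] (faults so far: 3)
  step 6: ref 4 -> FAULT, evict 7, frames=[4,3,5] (faults so far: 4)
  step 7: ref 4 -> HIT, frames=[4,3,5] (faults so far: 4)
  step 8: ref 6 -> FAULT, evict 3, frames=[4,6,5] (faults so far: 5)
  step 9: ref 6 -> HIT, frames=[4,6,5] (faults so far: 5)
  step 10: ref 7 -> FAULT, evict 5, frames=[4,6,7] (faults so far: 6)
  step 11: ref 4 -> HIT, frames=[4,6,7] (faults so far: 6)
  step 12: ref 4 -> HIT, frames=[4,6,7] (faults so far: 6)
  step 13: ref 4 -> HIT, frames=[4,6,7] (faults so far: 6)
  step 14: ref 7 -> HIT, frames=[4,6,7] (faults so far: 6)
  FIFO total faults: 6
--- LRU ---
  step 0: ref 7 -> FAULT, frames=[7,-,-] (faults so far: 1)
  step 1: ref 3 -> FAULT, frames=[7,3,-] (faults so far: 2)
  step 2: ref 7 -> HIT, frames=[7,3,-] (faults so far: 2)
  step 3: ref 5 -> FAULT, frames=[7,3,5] (faults so far: 3)
  step 4: ref 3 -> HIT, frames=[7,3,5] (faults so far: 3)
  step 5: ref 7 -> HIT, frames=[7,3,5] (faults so far: 3)
  step 6: ref 4 -> FAULT, evict 5, frames=[7,3,4] (faults so far: 4)
  step 7: ref 4 -> HIT, frames=[7,3,4] (faults so far: 4)
  step 8: ref 6 -> FAULT, evict 3, frames=[7,6,4] (faults so far: 5)
  step 9: ref 6 -> HIT, frames=[7,6,4] (faults so far: 5)
  step 10: ref 7 -> HIT, frames=[7,6,4] (faults so far: 5)
  step 11: ref 4 -> HIT, frames=[7,6,4] (faults so far: 5)
  step 12: ref 4 -> HIT, frames=[7,6,4] (faults so far: 5)
  step 13: ref 4 -> HIT, frames=[7,6,4] (faults so far: 5)
  step 14: ref 7 -> HIT, frames=[7,6,4] (faults so far: 5)
  LRU total faults: 5
--- Optimal ---
  step 0: ref 7 -> FAULT, frames=[7,-,-] (faults so far: 1)
  step 1: ref 3 -> FAULT, frames=[7,3,-] (faults so far: 2)
  step 2: ref 7 -> HIT, frames=[7,3,-] (faults so far: 2)
  step 3: ref 5 -> FAULT, frames=[7,3,5] (faults so far: 3)
  step 4: ref 3 -> HIT, frames=[7,3,5] (faults so far: 3)
  step 5: ref 7 -> HIT, frames=[7,3,5] (faults so far: 3)
  step 6: ref 4 -> FAULT, evict 3, frames=[7,4,5] (faults so far: 4)
  step 7: ref 4 -> HIT, frames=[7,4,5] (faults so far: 4)
  step 8: ref 6 -> FAULT, evict 5, frames=[7,4,6] (faults so far: 5)
  step 9: ref 6 -> HIT, frames=[7,4,6] (faults so far: 5)
  step 10: ref 7 -> HIT, frames=[7,4,6] (faults so far: 5)
  step 11: ref 4 -> HIT, frames=[7,4,6] (faults so far: 5)
  step 12: ref 4 -> HIT, frames=[7,4,6] (faults so far: 5)
  step 13: ref 4 -> HIT, frames=[7,4,6] (faults so far: 5)
  step 14: ref 7 -> HIT, frames=[7,4,6] (faults so far: 5)
  Optimal total faults: 5

Answer: 6 5 5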